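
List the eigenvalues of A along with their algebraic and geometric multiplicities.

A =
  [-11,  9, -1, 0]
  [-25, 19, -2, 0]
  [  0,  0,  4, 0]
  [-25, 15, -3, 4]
λ = 4: alg = 4, geom = 2

Step 1 — factor the characteristic polynomial to read off the algebraic multiplicities:
  χ_A(x) = (x - 4)^4

Step 2 — compute geometric multiplicities via the rank-nullity identity g(λ) = n − rank(A − λI):
  rank(A − (4)·I) = 2, so dim ker(A − (4)·I) = n − 2 = 2

Summary:
  λ = 4: algebraic multiplicity = 4, geometric multiplicity = 2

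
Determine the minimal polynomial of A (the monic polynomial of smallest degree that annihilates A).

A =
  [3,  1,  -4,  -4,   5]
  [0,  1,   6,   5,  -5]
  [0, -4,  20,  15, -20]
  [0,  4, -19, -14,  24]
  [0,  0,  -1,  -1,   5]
x^3 - 9*x^2 + 27*x - 27

The characteristic polynomial is χ_A(x) = (x - 3)^5, so the eigenvalues are known. The minimal polynomial is
  m_A(x) = Π_λ (x − λ)^{k_λ}
where k_λ is the size of the *largest* Jordan block for λ (equivalently, the smallest k with (A − λI)^k v = 0 for every generalised eigenvector v of λ).

  λ = 3: largest Jordan block has size 3, contributing (x − 3)^3

So m_A(x) = (x - 3)^3 = x^3 - 9*x^2 + 27*x - 27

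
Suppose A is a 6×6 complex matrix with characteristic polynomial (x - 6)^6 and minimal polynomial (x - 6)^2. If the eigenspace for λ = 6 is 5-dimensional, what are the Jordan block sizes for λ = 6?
Block sizes for λ = 6: [2, 1, 1, 1, 1]

Step 1 — from the characteristic polynomial, algebraic multiplicity of λ = 6 is 6. From dim ker(A − (6)·I) = 5, there are exactly 5 Jordan blocks for λ = 6.
Step 2 — from the minimal polynomial, the factor (x − 6)^2 tells us the largest block for λ = 6 has size 2.
Step 3 — with total size 6, 5 blocks, and largest block 2, the block sizes (in nonincreasing order) are [2, 1, 1, 1, 1].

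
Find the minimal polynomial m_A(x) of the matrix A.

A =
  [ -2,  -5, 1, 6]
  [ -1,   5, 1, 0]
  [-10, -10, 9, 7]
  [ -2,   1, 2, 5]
x^4 - 17*x^3 + 90*x^2 - 108*x - 216

The characteristic polynomial is χ_A(x) = (x - 6)^3*(x + 1), so the eigenvalues are known. The minimal polynomial is
  m_A(x) = Π_λ (x − λ)^{k_λ}
where k_λ is the size of the *largest* Jordan block for λ (equivalently, the smallest k with (A − λI)^k v = 0 for every generalised eigenvector v of λ).

  λ = -1: largest Jordan block has size 1, contributing (x + 1)
  λ = 6: largest Jordan block has size 3, contributing (x − 6)^3

So m_A(x) = (x - 6)^3*(x + 1) = x^4 - 17*x^3 + 90*x^2 - 108*x - 216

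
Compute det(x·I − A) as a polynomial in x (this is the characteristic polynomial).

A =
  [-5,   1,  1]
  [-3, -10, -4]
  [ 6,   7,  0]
x^3 + 15*x^2 + 75*x + 125

Expanding det(x·I − A) (e.g. by cofactor expansion or by noting that A is similar to its Jordan form J, which has the same characteristic polynomial as A) gives
  χ_A(x) = x^3 + 15*x^2 + 75*x + 125
which factors as (x + 5)^3. The eigenvalues (with algebraic multiplicities) are λ = -5 with multiplicity 3.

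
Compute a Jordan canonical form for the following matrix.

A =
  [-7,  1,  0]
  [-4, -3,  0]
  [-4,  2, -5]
J_2(-5) ⊕ J_1(-5)

The characteristic polynomial is
  det(x·I − A) = x^3 + 15*x^2 + 75*x + 125 = (x + 5)^3

Eigenvalues and multiplicities (the geometric multiplicity of λ is n − rank(A − λI), which equals the number of Jordan blocks for λ):
  λ = -5: algebraic multiplicity = 3, geometric multiplicity = 2

Determining the block sizes for each eigenvalue:
  λ = -5: 2 blocks summing to 3 forces exactly one block of size 2 and the rest size 1 → block sizes [2, 1]

Assembling the blocks gives a Jordan form
J =
  [-5,  1,  0]
  [ 0, -5,  0]
  [ 0,  0, -5]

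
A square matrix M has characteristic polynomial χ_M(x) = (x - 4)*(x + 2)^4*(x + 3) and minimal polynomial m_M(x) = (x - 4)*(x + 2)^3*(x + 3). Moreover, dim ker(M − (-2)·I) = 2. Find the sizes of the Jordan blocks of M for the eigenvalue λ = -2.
Block sizes for λ = -2: [3, 1]

Step 1 — from the characteristic polynomial, algebraic multiplicity of λ = -2 is 4. From dim ker(M − (-2)·I) = 2, there are exactly 2 Jordan blocks for λ = -2.
Step 2 — from the minimal polynomial, the factor (x + 2)^3 tells us the largest block for λ = -2 has size 3.
Step 3 — with total size 4, 2 blocks, and largest block 3, the block sizes (in nonincreasing order) are [3, 1].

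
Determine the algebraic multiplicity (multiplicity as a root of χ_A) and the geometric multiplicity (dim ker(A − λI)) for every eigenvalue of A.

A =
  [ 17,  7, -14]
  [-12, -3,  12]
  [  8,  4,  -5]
λ = 3: alg = 3, geom = 2

Step 1 — factor the characteristic polynomial to read off the algebraic multiplicities:
  χ_A(x) = (x - 3)^3

Step 2 — compute geometric multiplicities via the rank-nullity identity g(λ) = n − rank(A − λI):
  rank(A − (3)·I) = 1, so dim ker(A − (3)·I) = n − 1 = 2

Summary:
  λ = 3: algebraic multiplicity = 3, geometric multiplicity = 2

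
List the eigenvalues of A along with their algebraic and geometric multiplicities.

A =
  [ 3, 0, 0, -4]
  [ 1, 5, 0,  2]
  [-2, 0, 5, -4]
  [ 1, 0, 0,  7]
λ = 5: alg = 4, geom = 3

Step 1 — factor the characteristic polynomial to read off the algebraic multiplicities:
  χ_A(x) = (x - 5)^4

Step 2 — compute geometric multiplicities via the rank-nullity identity g(λ) = n − rank(A − λI):
  rank(A − (5)·I) = 1, so dim ker(A − (5)·I) = n − 1 = 3

Summary:
  λ = 5: algebraic multiplicity = 4, geometric multiplicity = 3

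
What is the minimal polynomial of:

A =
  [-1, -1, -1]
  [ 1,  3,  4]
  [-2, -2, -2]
x^3

The characteristic polynomial is χ_A(x) = x^3, so the eigenvalues are known. The minimal polynomial is
  m_A(x) = Π_λ (x − λ)^{k_λ}
where k_λ is the size of the *largest* Jordan block for λ (equivalently, the smallest k with (A − λI)^k v = 0 for every generalised eigenvector v of λ).

  λ = 0: largest Jordan block has size 3, contributing (x − 0)^3

So m_A(x) = x^3 = x^3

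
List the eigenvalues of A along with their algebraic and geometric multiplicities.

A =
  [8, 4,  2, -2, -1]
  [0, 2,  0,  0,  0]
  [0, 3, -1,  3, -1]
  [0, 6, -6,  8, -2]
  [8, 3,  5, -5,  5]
λ = 2: alg = 2, geom = 2; λ = 6: alg = 3, geom = 1

Step 1 — factor the characteristic polynomial to read off the algebraic multiplicities:
  χ_A(x) = (x - 6)^3*(x - 2)^2

Step 2 — compute geometric multiplicities via the rank-nullity identity g(λ) = n − rank(A − λI):
  rank(A − (2)·I) = 3, so dim ker(A − (2)·I) = n − 3 = 2
  rank(A − (6)·I) = 4, so dim ker(A − (6)·I) = n − 4 = 1

Summary:
  λ = 2: algebraic multiplicity = 2, geometric multiplicity = 2
  λ = 6: algebraic multiplicity = 3, geometric multiplicity = 1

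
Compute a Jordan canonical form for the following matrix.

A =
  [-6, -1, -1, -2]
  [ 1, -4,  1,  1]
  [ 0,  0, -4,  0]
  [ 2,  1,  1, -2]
J_3(-4) ⊕ J_1(-4)

The characteristic polynomial is
  det(x·I − A) = x^4 + 16*x^3 + 96*x^2 + 256*x + 256 = (x + 4)^4

Eigenvalues and multiplicities (the geometric multiplicity of λ is n − rank(A − λI), which equals the number of Jordan blocks for λ):
  λ = -4: algebraic multiplicity = 4, geometric multiplicity = 2

Determining the block sizes for each eigenvalue:
  λ = -4: with am = 4 and gm = 2, the partition is not yet determined (e.g. several partitions of 4 into 2 parts exist). Let N = A − (-4)·I. Computing rank(N^1) = 2, rank(N^2) = 1, rank(N^3) = 0; the number of blocks of size ≥ j is rank(N^{j−1}) − rank(N^j), giving [2, 1, 1]. So we have 1 block(s) of size 3, 1 block(s) of size 1 → block sizes [3, 1]

Assembling the blocks gives a Jordan form
J =
  [-4,  1,  0,  0]
  [ 0, -4,  1,  0]
  [ 0,  0, -4,  0]
  [ 0,  0,  0, -4]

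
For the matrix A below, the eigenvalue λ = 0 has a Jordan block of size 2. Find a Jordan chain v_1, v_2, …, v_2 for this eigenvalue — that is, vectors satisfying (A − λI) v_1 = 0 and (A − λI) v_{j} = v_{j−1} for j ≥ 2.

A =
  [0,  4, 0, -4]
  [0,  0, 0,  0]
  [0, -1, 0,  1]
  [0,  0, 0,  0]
A Jordan chain for λ = 0 of length 2:
v_1 = (4, 0, -1, 0)ᵀ
v_2 = (0, 1, 0, 0)ᵀ

Let N = A − (0)·I. We want v_2 with N^2 v_2 = 0 but N^1 v_2 ≠ 0; then v_{j-1} := N · v_j for j = 2, …, 2.

Pick v_2 = (0, 1, 0, 0)ᵀ.
Then v_1 = N · v_2 = (4, 0, -1, 0)ᵀ.

Sanity check: (A − (0)·I) v_1 = (0, 0, 0, 0)ᵀ = 0. ✓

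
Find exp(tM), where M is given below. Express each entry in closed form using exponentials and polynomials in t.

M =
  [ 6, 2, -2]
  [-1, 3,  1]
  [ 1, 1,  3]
e^{tM} =
  [2*t*exp(4*t) + exp(4*t), 2*t*exp(4*t), -2*t*exp(4*t)]
  [-t*exp(4*t), -t*exp(4*t) + exp(4*t), t*exp(4*t)]
  [t*exp(4*t), t*exp(4*t), -t*exp(4*t) + exp(4*t)]

Strategy: write M = P · J · P⁻¹ where J is a Jordan canonical form, so e^{tM} = P · e^{tJ} · P⁻¹, and e^{tJ} can be computed block-by-block.

M has Jordan form
J =
  [4, 1, 0]
  [0, 4, 0]
  [0, 0, 4]
(up to reordering of blocks).

Per-block formulas:
  For a 1×1 block at λ = 4: exp(t · [4]) = [e^(4t)].
  For a 2×2 Jordan block J_2(4): exp(t · J_2(4)) = e^(4t)·(I + t·N), where N is the 2×2 nilpotent shift.

After assembling e^{tJ} and conjugating by P, we get:

e^{tM} =
  [2*t*exp(4*t) + exp(4*t), 2*t*exp(4*t), -2*t*exp(4*t)]
  [-t*exp(4*t), -t*exp(4*t) + exp(4*t), t*exp(4*t)]
  [t*exp(4*t), t*exp(4*t), -t*exp(4*t) + exp(4*t)]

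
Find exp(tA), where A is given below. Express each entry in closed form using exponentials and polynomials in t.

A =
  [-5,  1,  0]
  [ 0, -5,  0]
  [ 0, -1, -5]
e^{tA} =
  [exp(-5*t), t*exp(-5*t), 0]
  [0, exp(-5*t), 0]
  [0, -t*exp(-5*t), exp(-5*t)]

Strategy: write A = P · J · P⁻¹ where J is a Jordan canonical form, so e^{tA} = P · e^{tJ} · P⁻¹, and e^{tJ} can be computed block-by-block.

A has Jordan form
J =
  [-5,  1,  0]
  [ 0, -5,  0]
  [ 0,  0, -5]
(up to reordering of blocks).

Per-block formulas:
  For a 1×1 block at λ = -5: exp(t · [-5]) = [e^(-5t)].
  For a 2×2 Jordan block J_2(-5): exp(t · J_2(-5)) = e^(-5t)·(I + t·N), where N is the 2×2 nilpotent shift.

After assembling e^{tJ} and conjugating by P, we get:

e^{tA} =
  [exp(-5*t), t*exp(-5*t), 0]
  [0, exp(-5*t), 0]
  [0, -t*exp(-5*t), exp(-5*t)]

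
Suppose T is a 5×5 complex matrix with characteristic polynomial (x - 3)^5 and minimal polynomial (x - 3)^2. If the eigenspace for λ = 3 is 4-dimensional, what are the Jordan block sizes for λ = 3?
Block sizes for λ = 3: [2, 1, 1, 1]

Step 1 — from the characteristic polynomial, algebraic multiplicity of λ = 3 is 5. From dim ker(T − (3)·I) = 4, there are exactly 4 Jordan blocks for λ = 3.
Step 2 — from the minimal polynomial, the factor (x − 3)^2 tells us the largest block for λ = 3 has size 2.
Step 3 — with total size 5, 4 blocks, and largest block 2, the block sizes (in nonincreasing order) are [2, 1, 1, 1].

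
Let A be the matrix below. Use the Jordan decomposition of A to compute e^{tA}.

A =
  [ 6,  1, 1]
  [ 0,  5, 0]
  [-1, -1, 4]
e^{tA} =
  [t*exp(5*t) + exp(5*t), t*exp(5*t), t*exp(5*t)]
  [0, exp(5*t), 0]
  [-t*exp(5*t), -t*exp(5*t), -t*exp(5*t) + exp(5*t)]

Strategy: write A = P · J · P⁻¹ where J is a Jordan canonical form, so e^{tA} = P · e^{tJ} · P⁻¹, and e^{tJ} can be computed block-by-block.

A has Jordan form
J =
  [5, 1, 0]
  [0, 5, 0]
  [0, 0, 5]
(up to reordering of blocks).

Per-block formulas:
  For a 1×1 block at λ = 5: exp(t · [5]) = [e^(5t)].
  For a 2×2 Jordan block J_2(5): exp(t · J_2(5)) = e^(5t)·(I + t·N), where N is the 2×2 nilpotent shift.

After assembling e^{tJ} and conjugating by P, we get:

e^{tA} =
  [t*exp(5*t) + exp(5*t), t*exp(5*t), t*exp(5*t)]
  [0, exp(5*t), 0]
  [-t*exp(5*t), -t*exp(5*t), -t*exp(5*t) + exp(5*t)]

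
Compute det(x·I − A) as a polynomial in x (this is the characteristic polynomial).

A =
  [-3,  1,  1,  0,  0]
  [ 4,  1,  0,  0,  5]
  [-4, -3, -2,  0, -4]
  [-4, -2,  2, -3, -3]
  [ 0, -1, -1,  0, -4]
x^5 + 11*x^4 + 42*x^3 + 54*x^2 - 27*x - 81

Expanding det(x·I − A) (e.g. by cofactor expansion or by noting that A is similar to its Jordan form J, which has the same characteristic polynomial as A) gives
  χ_A(x) = x^5 + 11*x^4 + 42*x^3 + 54*x^2 - 27*x - 81
which factors as (x - 1)*(x + 3)^4. The eigenvalues (with algebraic multiplicities) are λ = -3 with multiplicity 4, λ = 1 with multiplicity 1.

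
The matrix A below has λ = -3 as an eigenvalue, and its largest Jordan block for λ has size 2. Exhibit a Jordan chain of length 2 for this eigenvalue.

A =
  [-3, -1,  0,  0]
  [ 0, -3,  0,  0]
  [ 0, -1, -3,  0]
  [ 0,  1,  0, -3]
A Jordan chain for λ = -3 of length 2:
v_1 = (-1, 0, -1, 1)ᵀ
v_2 = (0, 1, 0, 0)ᵀ

Let N = A − (-3)·I. We want v_2 with N^2 v_2 = 0 but N^1 v_2 ≠ 0; then v_{j-1} := N · v_j for j = 2, …, 2.

Pick v_2 = (0, 1, 0, 0)ᵀ.
Then v_1 = N · v_2 = (-1, 0, -1, 1)ᵀ.

Sanity check: (A − (-3)·I) v_1 = (0, 0, 0, 0)ᵀ = 0. ✓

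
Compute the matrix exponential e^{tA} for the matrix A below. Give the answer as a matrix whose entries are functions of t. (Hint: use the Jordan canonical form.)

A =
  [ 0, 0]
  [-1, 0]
e^{tA} =
  [1, 0]
  [-t, 1]

Strategy: write A = P · J · P⁻¹ where J is a Jordan canonical form, so e^{tA} = P · e^{tJ} · P⁻¹, and e^{tJ} can be computed block-by-block.

A has Jordan form
J =
  [0, 1]
  [0, 0]
(up to reordering of blocks).

Per-block formulas:
  For a 2×2 Jordan block J_2(0): exp(t · J_2(0)) = e^(0t)·(I + t·N), where N is the 2×2 nilpotent shift.

After assembling e^{tJ} and conjugating by P, we get:

e^{tA} =
  [1, 0]
  [-t, 1]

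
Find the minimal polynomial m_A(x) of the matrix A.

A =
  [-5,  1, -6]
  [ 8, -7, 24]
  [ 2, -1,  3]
x^2 + 6*x + 9

The characteristic polynomial is χ_A(x) = (x + 3)^3, so the eigenvalues are known. The minimal polynomial is
  m_A(x) = Π_λ (x − λ)^{k_λ}
where k_λ is the size of the *largest* Jordan block for λ (equivalently, the smallest k with (A − λI)^k v = 0 for every generalised eigenvector v of λ).

  λ = -3: largest Jordan block has size 2, contributing (x + 3)^2

So m_A(x) = (x + 3)^2 = x^2 + 6*x + 9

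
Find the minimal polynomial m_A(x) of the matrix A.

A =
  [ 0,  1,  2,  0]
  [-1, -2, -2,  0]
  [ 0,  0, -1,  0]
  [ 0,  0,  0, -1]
x^2 + 2*x + 1

The characteristic polynomial is χ_A(x) = (x + 1)^4, so the eigenvalues are known. The minimal polynomial is
  m_A(x) = Π_λ (x − λ)^{k_λ}
where k_λ is the size of the *largest* Jordan block for λ (equivalently, the smallest k with (A − λI)^k v = 0 for every generalised eigenvector v of λ).

  λ = -1: largest Jordan block has size 2, contributing (x + 1)^2

So m_A(x) = (x + 1)^2 = x^2 + 2*x + 1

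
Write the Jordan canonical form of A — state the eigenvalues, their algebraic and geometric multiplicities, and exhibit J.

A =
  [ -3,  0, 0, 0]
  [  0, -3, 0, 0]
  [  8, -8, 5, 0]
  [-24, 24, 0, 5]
J_1(-3) ⊕ J_1(-3) ⊕ J_1(5) ⊕ J_1(5)

The characteristic polynomial is
  det(x·I − A) = x^4 - 4*x^3 - 26*x^2 + 60*x + 225 = (x - 5)^2*(x + 3)^2

Eigenvalues and multiplicities (the geometric multiplicity of λ is n − rank(A − λI), which equals the number of Jordan blocks for λ):
  λ = -3: algebraic multiplicity = 2, geometric multiplicity = 2
  λ = 5: algebraic multiplicity = 2, geometric multiplicity = 2

Determining the block sizes for each eigenvalue:
  λ = -3: gm = am = 2, so every block has size 1 → block sizes [1, 1]
  λ = 5: gm = am = 2, so every block has size 1 → block sizes [1, 1]

Assembling the blocks gives a Jordan form
J =
  [-3,  0, 0, 0]
  [ 0, -3, 0, 0]
  [ 0,  0, 5, 0]
  [ 0,  0, 0, 5]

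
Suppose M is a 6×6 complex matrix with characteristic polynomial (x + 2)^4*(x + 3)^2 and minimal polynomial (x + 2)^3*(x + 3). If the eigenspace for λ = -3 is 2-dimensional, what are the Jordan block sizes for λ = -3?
Block sizes for λ = -3: [1, 1]

Step 1 — from the characteristic polynomial, algebraic multiplicity of λ = -3 is 2. From dim ker(M − (-3)·I) = 2, there are exactly 2 Jordan blocks for λ = -3.
Step 2 — from the minimal polynomial, the factor (x + 3) tells us the largest block for λ = -3 has size 1.
Step 3 — with total size 2, 2 blocks, and largest block 1, the block sizes (in nonincreasing order) are [1, 1].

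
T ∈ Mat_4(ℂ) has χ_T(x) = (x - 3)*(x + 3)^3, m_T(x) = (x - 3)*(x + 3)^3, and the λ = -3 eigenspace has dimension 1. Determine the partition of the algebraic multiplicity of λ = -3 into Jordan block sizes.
Block sizes for λ = -3: [3]

Step 1 — from the characteristic polynomial, algebraic multiplicity of λ = -3 is 3. From dim ker(T − (-3)·I) = 1, there are exactly 1 Jordan blocks for λ = -3.
Step 2 — from the minimal polynomial, the factor (x + 3)^3 tells us the largest block for λ = -3 has size 3.
Step 3 — with total size 3, 1 blocks, and largest block 3, the block sizes (in nonincreasing order) are [3].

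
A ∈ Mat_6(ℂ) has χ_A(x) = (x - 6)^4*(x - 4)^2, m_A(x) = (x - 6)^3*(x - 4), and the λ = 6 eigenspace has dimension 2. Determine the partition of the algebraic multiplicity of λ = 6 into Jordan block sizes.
Block sizes for λ = 6: [3, 1]

Step 1 — from the characteristic polynomial, algebraic multiplicity of λ = 6 is 4. From dim ker(A − (6)·I) = 2, there are exactly 2 Jordan blocks for λ = 6.
Step 2 — from the minimal polynomial, the factor (x − 6)^3 tells us the largest block for λ = 6 has size 3.
Step 3 — with total size 4, 2 blocks, and largest block 3, the block sizes (in nonincreasing order) are [3, 1].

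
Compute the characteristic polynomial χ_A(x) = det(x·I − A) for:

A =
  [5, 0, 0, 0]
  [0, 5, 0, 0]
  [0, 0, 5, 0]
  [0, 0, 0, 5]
x^4 - 20*x^3 + 150*x^2 - 500*x + 625

Expanding det(x·I − A) (e.g. by cofactor expansion or by noting that A is similar to its Jordan form J, which has the same characteristic polynomial as A) gives
  χ_A(x) = x^4 - 20*x^3 + 150*x^2 - 500*x + 625
which factors as (x - 5)^4. The eigenvalues (with algebraic multiplicities) are λ = 5 with multiplicity 4.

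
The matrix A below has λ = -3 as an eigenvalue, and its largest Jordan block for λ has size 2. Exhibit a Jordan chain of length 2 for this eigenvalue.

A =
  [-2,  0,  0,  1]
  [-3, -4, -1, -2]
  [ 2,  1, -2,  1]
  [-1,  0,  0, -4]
A Jordan chain for λ = -3 of length 2:
v_1 = (1, -3, 2, -1)ᵀ
v_2 = (1, 0, 0, 0)ᵀ

Let N = A − (-3)·I. We want v_2 with N^2 v_2 = 0 but N^1 v_2 ≠ 0; then v_{j-1} := N · v_j for j = 2, …, 2.

Pick v_2 = (1, 0, 0, 0)ᵀ.
Then v_1 = N · v_2 = (1, -3, 2, -1)ᵀ.

Sanity check: (A − (-3)·I) v_1 = (0, 0, 0, 0)ᵀ = 0. ✓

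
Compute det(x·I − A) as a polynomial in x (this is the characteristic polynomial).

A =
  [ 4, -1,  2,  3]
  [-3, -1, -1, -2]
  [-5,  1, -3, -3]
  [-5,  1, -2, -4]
x^4 + 4*x^3 + 6*x^2 + 4*x + 1

Expanding det(x·I − A) (e.g. by cofactor expansion or by noting that A is similar to its Jordan form J, which has the same characteristic polynomial as A) gives
  χ_A(x) = x^4 + 4*x^3 + 6*x^2 + 4*x + 1
which factors as (x + 1)^4. The eigenvalues (with algebraic multiplicities) are λ = -1 with multiplicity 4.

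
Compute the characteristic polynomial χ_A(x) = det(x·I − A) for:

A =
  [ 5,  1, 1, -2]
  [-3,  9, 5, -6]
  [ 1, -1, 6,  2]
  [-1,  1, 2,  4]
x^4 - 24*x^3 + 216*x^2 - 864*x + 1296

Expanding det(x·I − A) (e.g. by cofactor expansion or by noting that A is similar to its Jordan form J, which has the same characteristic polynomial as A) gives
  χ_A(x) = x^4 - 24*x^3 + 216*x^2 - 864*x + 1296
which factors as (x - 6)^4. The eigenvalues (with algebraic multiplicities) are λ = 6 with multiplicity 4.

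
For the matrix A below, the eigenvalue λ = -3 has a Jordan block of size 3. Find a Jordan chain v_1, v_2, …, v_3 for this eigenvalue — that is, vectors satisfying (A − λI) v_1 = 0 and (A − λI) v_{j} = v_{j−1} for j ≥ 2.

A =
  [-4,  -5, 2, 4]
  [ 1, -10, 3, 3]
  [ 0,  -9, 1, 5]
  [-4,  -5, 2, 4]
A Jordan chain for λ = -3 of length 3:
v_1 = (2, 2, 2, 2)ᵀ
v_2 = (-5, -7, -9, -5)ᵀ
v_3 = (0, 1, 0, 0)ᵀ

Let N = A − (-3)·I. We want v_3 with N^3 v_3 = 0 but N^2 v_3 ≠ 0; then v_{j-1} := N · v_j for j = 3, …, 2.

Pick v_3 = (0, 1, 0, 0)ᵀ.
Then v_2 = N · v_3 = (-5, -7, -9, -5)ᵀ.
Then v_1 = N · v_2 = (2, 2, 2, 2)ᵀ.

Sanity check: (A − (-3)·I) v_1 = (0, 0, 0, 0)ᵀ = 0. ✓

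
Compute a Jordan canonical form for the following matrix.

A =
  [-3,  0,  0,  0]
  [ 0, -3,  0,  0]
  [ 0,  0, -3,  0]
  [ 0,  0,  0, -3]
J_1(-3) ⊕ J_1(-3) ⊕ J_1(-3) ⊕ J_1(-3)

The characteristic polynomial is
  det(x·I − A) = x^4 + 12*x^3 + 54*x^2 + 108*x + 81 = (x + 3)^4

Eigenvalues and multiplicities (the geometric multiplicity of λ is n − rank(A − λI), which equals the number of Jordan blocks for λ):
  λ = -3: algebraic multiplicity = 4, geometric multiplicity = 4

Determining the block sizes for each eigenvalue:
  λ = -3: gm = am = 4, so every block has size 1 → block sizes [1, 1, 1, 1]

Assembling the blocks gives a Jordan form
J =
  [-3,  0,  0,  0]
  [ 0, -3,  0,  0]
  [ 0,  0, -3,  0]
  [ 0,  0,  0, -3]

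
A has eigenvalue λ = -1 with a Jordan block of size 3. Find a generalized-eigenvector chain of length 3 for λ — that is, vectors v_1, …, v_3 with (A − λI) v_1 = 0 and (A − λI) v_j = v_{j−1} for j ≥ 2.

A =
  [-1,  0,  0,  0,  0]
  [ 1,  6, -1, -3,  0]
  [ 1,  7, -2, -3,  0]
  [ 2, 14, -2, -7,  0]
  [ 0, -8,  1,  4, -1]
A Jordan chain for λ = -1 of length 3:
v_1 = (0, 0, 0, 0, 1)ᵀ
v_2 = (0, 1, 1, 2, 0)ᵀ
v_3 = (1, 0, 0, 0, 0)ᵀ

Let N = A − (-1)·I. We want v_3 with N^3 v_3 = 0 but N^2 v_3 ≠ 0; then v_{j-1} := N · v_j for j = 3, …, 2.

Pick v_3 = (1, 0, 0, 0, 0)ᵀ.
Then v_2 = N · v_3 = (0, 1, 1, 2, 0)ᵀ.
Then v_1 = N · v_2 = (0, 0, 0, 0, 1)ᵀ.

Sanity check: (A − (-1)·I) v_1 = (0, 0, 0, 0, 0)ᵀ = 0. ✓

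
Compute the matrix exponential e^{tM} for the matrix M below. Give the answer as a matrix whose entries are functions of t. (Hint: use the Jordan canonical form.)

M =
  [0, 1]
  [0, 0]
e^{tM} =
  [1, t]
  [0, 1]

Strategy: write M = P · J · P⁻¹ where J is a Jordan canonical form, so e^{tM} = P · e^{tJ} · P⁻¹, and e^{tJ} can be computed block-by-block.

M has Jordan form
J =
  [0, 1]
  [0, 0]
(up to reordering of blocks).

Per-block formulas:
  For a 2×2 Jordan block J_2(0): exp(t · J_2(0)) = e^(0t)·(I + t·N), where N is the 2×2 nilpotent shift.

After assembling e^{tJ} and conjugating by P, we get:

e^{tM} =
  [1, t]
  [0, 1]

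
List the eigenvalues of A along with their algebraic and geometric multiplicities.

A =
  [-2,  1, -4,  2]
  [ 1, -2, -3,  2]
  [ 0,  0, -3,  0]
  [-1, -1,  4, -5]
λ = -3: alg = 4, geom = 2

Step 1 — factor the characteristic polynomial to read off the algebraic multiplicities:
  χ_A(x) = (x + 3)^4

Step 2 — compute geometric multiplicities via the rank-nullity identity g(λ) = n − rank(A − λI):
  rank(A − (-3)·I) = 2, so dim ker(A − (-3)·I) = n − 2 = 2

Summary:
  λ = -3: algebraic multiplicity = 4, geometric multiplicity = 2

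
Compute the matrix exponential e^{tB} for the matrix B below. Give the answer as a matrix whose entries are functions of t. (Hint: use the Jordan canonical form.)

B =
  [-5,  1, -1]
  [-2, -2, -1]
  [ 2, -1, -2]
e^{tB} =
  [-2*t*exp(-3*t) + exp(-3*t), t*exp(-3*t), -t*exp(-3*t)]
  [-2*t*exp(-3*t), t*exp(-3*t) + exp(-3*t), -t*exp(-3*t)]
  [2*t*exp(-3*t), -t*exp(-3*t), t*exp(-3*t) + exp(-3*t)]

Strategy: write B = P · J · P⁻¹ where J is a Jordan canonical form, so e^{tB} = P · e^{tJ} · P⁻¹, and e^{tJ} can be computed block-by-block.

B has Jordan form
J =
  [-3,  1,  0]
  [ 0, -3,  0]
  [ 0,  0, -3]
(up to reordering of blocks).

Per-block formulas:
  For a 2×2 Jordan block J_2(-3): exp(t · J_2(-3)) = e^(-3t)·(I + t·N), where N is the 2×2 nilpotent shift.
  For a 1×1 block at λ = -3: exp(t · [-3]) = [e^(-3t)].

After assembling e^{tJ} and conjugating by P, we get:

e^{tB} =
  [-2*t*exp(-3*t) + exp(-3*t), t*exp(-3*t), -t*exp(-3*t)]
  [-2*t*exp(-3*t), t*exp(-3*t) + exp(-3*t), -t*exp(-3*t)]
  [2*t*exp(-3*t), -t*exp(-3*t), t*exp(-3*t) + exp(-3*t)]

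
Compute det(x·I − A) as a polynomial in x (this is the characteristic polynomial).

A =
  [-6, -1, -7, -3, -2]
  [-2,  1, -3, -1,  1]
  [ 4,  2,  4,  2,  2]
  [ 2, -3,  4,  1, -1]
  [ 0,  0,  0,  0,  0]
x^5

Expanding det(x·I − A) (e.g. by cofactor expansion or by noting that A is similar to its Jordan form J, which has the same characteristic polynomial as A) gives
  χ_A(x) = x^5
which factors as x^5. The eigenvalues (with algebraic multiplicities) are λ = 0 with multiplicity 5.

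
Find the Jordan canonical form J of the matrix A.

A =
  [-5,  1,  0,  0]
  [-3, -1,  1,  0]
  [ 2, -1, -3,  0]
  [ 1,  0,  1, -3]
J_3(-3) ⊕ J_1(-3)

The characteristic polynomial is
  det(x·I − A) = x^4 + 12*x^3 + 54*x^2 + 108*x + 81 = (x + 3)^4

Eigenvalues and multiplicities (the geometric multiplicity of λ is n − rank(A − λI), which equals the number of Jordan blocks for λ):
  λ = -3: algebraic multiplicity = 4, geometric multiplicity = 2

Determining the block sizes for each eigenvalue:
  λ = -3: with am = 4 and gm = 2, the partition is not yet determined (e.g. several partitions of 4 into 2 parts exist). Let N = A − (-3)·I. Computing rank(N^1) = 2, rank(N^2) = 1, rank(N^3) = 0; the number of blocks of size ≥ j is rank(N^{j−1}) − rank(N^j), giving [2, 1, 1]. So we have 1 block(s) of size 3, 1 block(s) of size 1 → block sizes [3, 1]

Assembling the blocks gives a Jordan form
J =
  [-3,  1,  0,  0]
  [ 0, -3,  1,  0]
  [ 0,  0, -3,  0]
  [ 0,  0,  0, -3]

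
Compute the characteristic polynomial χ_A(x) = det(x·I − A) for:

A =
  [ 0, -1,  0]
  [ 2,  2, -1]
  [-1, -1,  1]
x^3 - 3*x^2 + 3*x - 1

Expanding det(x·I − A) (e.g. by cofactor expansion or by noting that A is similar to its Jordan form J, which has the same characteristic polynomial as A) gives
  χ_A(x) = x^3 - 3*x^2 + 3*x - 1
which factors as (x - 1)^3. The eigenvalues (with algebraic multiplicities) are λ = 1 with multiplicity 3.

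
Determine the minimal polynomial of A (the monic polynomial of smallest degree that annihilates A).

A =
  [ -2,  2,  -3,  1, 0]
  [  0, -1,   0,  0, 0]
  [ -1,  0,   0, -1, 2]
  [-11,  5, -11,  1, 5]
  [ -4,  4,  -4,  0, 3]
x^4 - 2*x^3 + 2*x - 1

The characteristic polynomial is χ_A(x) = (x - 1)^3*(x + 1)^2, so the eigenvalues are known. The minimal polynomial is
  m_A(x) = Π_λ (x − λ)^{k_λ}
where k_λ is the size of the *largest* Jordan block for λ (equivalently, the smallest k with (A − λI)^k v = 0 for every generalised eigenvector v of λ).

  λ = -1: largest Jordan block has size 1, contributing (x + 1)
  λ = 1: largest Jordan block has size 3, contributing (x − 1)^3

So m_A(x) = (x - 1)^3*(x + 1) = x^4 - 2*x^3 + 2*x - 1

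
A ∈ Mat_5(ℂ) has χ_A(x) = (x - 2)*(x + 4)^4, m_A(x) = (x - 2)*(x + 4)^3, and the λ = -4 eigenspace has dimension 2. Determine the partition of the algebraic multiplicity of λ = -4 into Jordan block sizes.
Block sizes for λ = -4: [3, 1]

Step 1 — from the characteristic polynomial, algebraic multiplicity of λ = -4 is 4. From dim ker(A − (-4)·I) = 2, there are exactly 2 Jordan blocks for λ = -4.
Step 2 — from the minimal polynomial, the factor (x + 4)^3 tells us the largest block for λ = -4 has size 3.
Step 3 — with total size 4, 2 blocks, and largest block 3, the block sizes (in nonincreasing order) are [3, 1].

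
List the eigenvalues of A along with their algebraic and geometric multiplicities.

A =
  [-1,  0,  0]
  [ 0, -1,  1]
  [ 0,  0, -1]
λ = -1: alg = 3, geom = 2

Step 1 — factor the characteristic polynomial to read off the algebraic multiplicities:
  χ_A(x) = (x + 1)^3

Step 2 — compute geometric multiplicities via the rank-nullity identity g(λ) = n − rank(A − λI):
  rank(A − (-1)·I) = 1, so dim ker(A − (-1)·I) = n − 1 = 2

Summary:
  λ = -1: algebraic multiplicity = 3, geometric multiplicity = 2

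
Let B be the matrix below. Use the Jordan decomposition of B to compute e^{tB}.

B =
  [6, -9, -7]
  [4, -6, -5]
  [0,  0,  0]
e^{tB} =
  [6*t + 1, -9*t, 3*t^2/2 - 7*t]
  [4*t, 1 - 6*t, t^2 - 5*t]
  [0, 0, 1]

Strategy: write B = P · J · P⁻¹ where J is a Jordan canonical form, so e^{tB} = P · e^{tJ} · P⁻¹, and e^{tJ} can be computed block-by-block.

B has Jordan form
J =
  [0, 1, 0]
  [0, 0, 1]
  [0, 0, 0]
(up to reordering of blocks).

Per-block formulas:
  For a 3×3 Jordan block J_3(0): exp(t · J_3(0)) = e^(0t)·(I + t·N + (t^2/2)·N^2), where N is the 3×3 nilpotent shift.

After assembling e^{tJ} and conjugating by P, we get:

e^{tB} =
  [6*t + 1, -9*t, 3*t^2/2 - 7*t]
  [4*t, 1 - 6*t, t^2 - 5*t]
  [0, 0, 1]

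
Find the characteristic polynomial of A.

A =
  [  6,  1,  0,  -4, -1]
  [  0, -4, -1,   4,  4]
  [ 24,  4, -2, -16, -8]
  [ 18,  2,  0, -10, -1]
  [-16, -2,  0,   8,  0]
x^5 + 10*x^4 + 40*x^3 + 80*x^2 + 80*x + 32

Expanding det(x·I − A) (e.g. by cofactor expansion or by noting that A is similar to its Jordan form J, which has the same characteristic polynomial as A) gives
  χ_A(x) = x^5 + 10*x^4 + 40*x^3 + 80*x^2 + 80*x + 32
which factors as (x + 2)^5. The eigenvalues (with algebraic multiplicities) are λ = -2 with multiplicity 5.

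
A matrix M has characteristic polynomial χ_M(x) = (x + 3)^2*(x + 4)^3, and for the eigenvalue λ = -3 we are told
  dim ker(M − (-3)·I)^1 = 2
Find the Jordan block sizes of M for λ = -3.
Block sizes for λ = -3: [1, 1]

From the dimensions of kernels of powers, the number of Jordan blocks of size at least j is d_j − d_{j−1} where d_j = dim ker(N^j) (with d_0 = 0). Computing the differences gives [2].
The number of blocks of size exactly k is (#blocks of size ≥ k) − (#blocks of size ≥ k + 1), so the partition is: 2 block(s) of size 1.
In nonincreasing order the block sizes are [1, 1].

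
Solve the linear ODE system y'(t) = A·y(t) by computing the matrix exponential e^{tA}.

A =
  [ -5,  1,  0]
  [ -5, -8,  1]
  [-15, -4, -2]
e^{tA} =
  [-5*t^2*exp(-5*t)/2 + exp(-5*t), -3*t^2*exp(-5*t)/2 + t*exp(-5*t), t^2*exp(-5*t)/2]
  [-5*t*exp(-5*t), -3*t*exp(-5*t) + exp(-5*t), t*exp(-5*t)]
  [-25*t^2*exp(-5*t)/2 - 15*t*exp(-5*t), -15*t^2*exp(-5*t)/2 - 4*t*exp(-5*t), 5*t^2*exp(-5*t)/2 + 3*t*exp(-5*t) + exp(-5*t)]

Strategy: write A = P · J · P⁻¹ where J is a Jordan canonical form, so e^{tA} = P · e^{tJ} · P⁻¹, and e^{tJ} can be computed block-by-block.

A has Jordan form
J =
  [-5,  1,  0]
  [ 0, -5,  1]
  [ 0,  0, -5]
(up to reordering of blocks).

Per-block formulas:
  For a 3×3 Jordan block J_3(-5): exp(t · J_3(-5)) = e^(-5t)·(I + t·N + (t^2/2)·N^2), where N is the 3×3 nilpotent shift.

After assembling e^{tJ} and conjugating by P, we get:

e^{tA} =
  [-5*t^2*exp(-5*t)/2 + exp(-5*t), -3*t^2*exp(-5*t)/2 + t*exp(-5*t), t^2*exp(-5*t)/2]
  [-5*t*exp(-5*t), -3*t*exp(-5*t) + exp(-5*t), t*exp(-5*t)]
  [-25*t^2*exp(-5*t)/2 - 15*t*exp(-5*t), -15*t^2*exp(-5*t)/2 - 4*t*exp(-5*t), 5*t^2*exp(-5*t)/2 + 3*t*exp(-5*t) + exp(-5*t)]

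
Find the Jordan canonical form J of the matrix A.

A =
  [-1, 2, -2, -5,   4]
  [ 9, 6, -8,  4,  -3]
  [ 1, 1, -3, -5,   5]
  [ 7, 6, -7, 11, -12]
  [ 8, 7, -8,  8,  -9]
J_3(-2) ⊕ J_2(5)

The characteristic polynomial is
  det(x·I − A) = x^5 - 4*x^4 - 23*x^3 + 38*x^2 + 220*x + 200 = (x - 5)^2*(x + 2)^3

Eigenvalues and multiplicities (the geometric multiplicity of λ is n − rank(A − λI), which equals the number of Jordan blocks for λ):
  λ = -2: algebraic multiplicity = 3, geometric multiplicity = 1
  λ = 5: algebraic multiplicity = 2, geometric multiplicity = 1

Determining the block sizes for each eigenvalue:
  λ = -2: one block (gm = 1), so the single block has size am = 3 → block sizes [3]
  λ = 5: one block (gm = 1), so the single block has size am = 2 → block sizes [2]

Assembling the blocks gives a Jordan form
J =
  [-2,  1,  0, 0, 0]
  [ 0, -2,  1, 0, 0]
  [ 0,  0, -2, 0, 0]
  [ 0,  0,  0, 5, 1]
  [ 0,  0,  0, 0, 5]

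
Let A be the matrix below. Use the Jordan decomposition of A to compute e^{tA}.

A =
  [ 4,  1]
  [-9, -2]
e^{tA} =
  [3*t*exp(t) + exp(t), t*exp(t)]
  [-9*t*exp(t), -3*t*exp(t) + exp(t)]

Strategy: write A = P · J · P⁻¹ where J is a Jordan canonical form, so e^{tA} = P · e^{tJ} · P⁻¹, and e^{tJ} can be computed block-by-block.

A has Jordan form
J =
  [1, 1]
  [0, 1]
(up to reordering of blocks).

Per-block formulas:
  For a 2×2 Jordan block J_2(1): exp(t · J_2(1)) = e^(1t)·(I + t·N), where N is the 2×2 nilpotent shift.

After assembling e^{tJ} and conjugating by P, we get:

e^{tA} =
  [3*t*exp(t) + exp(t), t*exp(t)]
  [-9*t*exp(t), -3*t*exp(t) + exp(t)]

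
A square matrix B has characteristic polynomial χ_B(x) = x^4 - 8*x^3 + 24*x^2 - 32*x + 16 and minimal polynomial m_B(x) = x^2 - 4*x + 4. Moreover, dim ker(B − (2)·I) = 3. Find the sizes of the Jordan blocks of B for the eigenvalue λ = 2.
Block sizes for λ = 2: [2, 1, 1]

Step 1 — from the characteristic polynomial, algebraic multiplicity of λ = 2 is 4. From dim ker(B − (2)·I) = 3, there are exactly 3 Jordan blocks for λ = 2.
Step 2 — from the minimal polynomial, the factor (x − 2)^2 tells us the largest block for λ = 2 has size 2.
Step 3 — with total size 4, 3 blocks, and largest block 2, the block sizes (in nonincreasing order) are [2, 1, 1].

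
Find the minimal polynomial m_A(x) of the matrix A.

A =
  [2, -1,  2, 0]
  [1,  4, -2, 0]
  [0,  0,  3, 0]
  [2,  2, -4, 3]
x^2 - 6*x + 9

The characteristic polynomial is χ_A(x) = (x - 3)^4, so the eigenvalues are known. The minimal polynomial is
  m_A(x) = Π_λ (x − λ)^{k_λ}
where k_λ is the size of the *largest* Jordan block for λ (equivalently, the smallest k with (A − λI)^k v = 0 for every generalised eigenvector v of λ).

  λ = 3: largest Jordan block has size 2, contributing (x − 3)^2

So m_A(x) = (x - 3)^2 = x^2 - 6*x + 9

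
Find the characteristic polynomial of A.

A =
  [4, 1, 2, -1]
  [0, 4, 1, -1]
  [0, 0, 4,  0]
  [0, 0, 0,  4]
x^4 - 16*x^3 + 96*x^2 - 256*x + 256

Expanding det(x·I − A) (e.g. by cofactor expansion or by noting that A is similar to its Jordan form J, which has the same characteristic polynomial as A) gives
  χ_A(x) = x^4 - 16*x^3 + 96*x^2 - 256*x + 256
which factors as (x - 4)^4. The eigenvalues (with algebraic multiplicities) are λ = 4 with multiplicity 4.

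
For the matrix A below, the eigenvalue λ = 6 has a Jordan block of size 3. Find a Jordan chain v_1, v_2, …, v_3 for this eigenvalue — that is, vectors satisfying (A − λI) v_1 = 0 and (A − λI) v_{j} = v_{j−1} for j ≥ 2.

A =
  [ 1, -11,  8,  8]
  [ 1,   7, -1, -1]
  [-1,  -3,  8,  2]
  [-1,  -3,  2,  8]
A Jordan chain for λ = 6 of length 3:
v_1 = (-2, -2, -2, -2)ᵀ
v_2 = (-5, 1, -1, -1)ᵀ
v_3 = (1, 0, 0, 0)ᵀ

Let N = A − (6)·I. We want v_3 with N^3 v_3 = 0 but N^2 v_3 ≠ 0; then v_{j-1} := N · v_j for j = 3, …, 2.

Pick v_3 = (1, 0, 0, 0)ᵀ.
Then v_2 = N · v_3 = (-5, 1, -1, -1)ᵀ.
Then v_1 = N · v_2 = (-2, -2, -2, -2)ᵀ.

Sanity check: (A − (6)·I) v_1 = (0, 0, 0, 0)ᵀ = 0. ✓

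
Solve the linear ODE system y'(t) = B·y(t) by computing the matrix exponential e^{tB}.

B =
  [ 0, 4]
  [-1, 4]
e^{tB} =
  [-2*t*exp(2*t) + exp(2*t), 4*t*exp(2*t)]
  [-t*exp(2*t), 2*t*exp(2*t) + exp(2*t)]

Strategy: write B = P · J · P⁻¹ where J is a Jordan canonical form, so e^{tB} = P · e^{tJ} · P⁻¹, and e^{tJ} can be computed block-by-block.

B has Jordan form
J =
  [2, 1]
  [0, 2]
(up to reordering of blocks).

Per-block formulas:
  For a 2×2 Jordan block J_2(2): exp(t · J_2(2)) = e^(2t)·(I + t·N), where N is the 2×2 nilpotent shift.

After assembling e^{tJ} and conjugating by P, we get:

e^{tB} =
  [-2*t*exp(2*t) + exp(2*t), 4*t*exp(2*t)]
  [-t*exp(2*t), 2*t*exp(2*t) + exp(2*t)]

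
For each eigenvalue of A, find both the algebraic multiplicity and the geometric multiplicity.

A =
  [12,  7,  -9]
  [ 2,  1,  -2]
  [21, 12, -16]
λ = -1: alg = 3, geom = 1

Step 1 — factor the characteristic polynomial to read off the algebraic multiplicities:
  χ_A(x) = (x + 1)^3

Step 2 — compute geometric multiplicities via the rank-nullity identity g(λ) = n − rank(A − λI):
  rank(A − (-1)·I) = 2, so dim ker(A − (-1)·I) = n − 2 = 1

Summary:
  λ = -1: algebraic multiplicity = 3, geometric multiplicity = 1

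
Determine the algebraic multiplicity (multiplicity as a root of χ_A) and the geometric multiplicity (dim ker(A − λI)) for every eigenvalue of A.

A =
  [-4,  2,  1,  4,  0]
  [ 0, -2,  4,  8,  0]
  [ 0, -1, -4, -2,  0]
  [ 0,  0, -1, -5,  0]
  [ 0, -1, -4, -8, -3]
λ = -4: alg = 3, geom = 1; λ = -3: alg = 2, geom = 2

Step 1 — factor the characteristic polynomial to read off the algebraic multiplicities:
  χ_A(x) = (x + 3)^2*(x + 4)^3

Step 2 — compute geometric multiplicities via the rank-nullity identity g(λ) = n − rank(A − λI):
  rank(A − (-4)·I) = 4, so dim ker(A − (-4)·I) = n − 4 = 1
  rank(A − (-3)·I) = 3, so dim ker(A − (-3)·I) = n − 3 = 2

Summary:
  λ = -4: algebraic multiplicity = 3, geometric multiplicity = 1
  λ = -3: algebraic multiplicity = 2, geometric multiplicity = 2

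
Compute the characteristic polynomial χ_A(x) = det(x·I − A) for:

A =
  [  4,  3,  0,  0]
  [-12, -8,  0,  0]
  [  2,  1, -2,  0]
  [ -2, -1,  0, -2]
x^4 + 8*x^3 + 24*x^2 + 32*x + 16

Expanding det(x·I − A) (e.g. by cofactor expansion or by noting that A is similar to its Jordan form J, which has the same characteristic polynomial as A) gives
  χ_A(x) = x^4 + 8*x^3 + 24*x^2 + 32*x + 16
which factors as (x + 2)^4. The eigenvalues (with algebraic multiplicities) are λ = -2 with multiplicity 4.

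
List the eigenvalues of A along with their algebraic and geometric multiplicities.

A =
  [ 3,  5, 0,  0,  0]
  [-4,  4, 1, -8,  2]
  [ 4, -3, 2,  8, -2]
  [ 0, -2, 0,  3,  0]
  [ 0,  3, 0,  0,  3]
λ = 3: alg = 5, geom = 3

Step 1 — factor the characteristic polynomial to read off the algebraic multiplicities:
  χ_A(x) = (x - 3)^5

Step 2 — compute geometric multiplicities via the rank-nullity identity g(λ) = n − rank(A − λI):
  rank(A − (3)·I) = 2, so dim ker(A − (3)·I) = n − 2 = 3

Summary:
  λ = 3: algebraic multiplicity = 5, geometric multiplicity = 3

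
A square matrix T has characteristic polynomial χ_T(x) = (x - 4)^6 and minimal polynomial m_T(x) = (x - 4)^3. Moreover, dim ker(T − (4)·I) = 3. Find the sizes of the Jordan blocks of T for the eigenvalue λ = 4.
Block sizes for λ = 4: [3, 2, 1]

Step 1 — from the characteristic polynomial, algebraic multiplicity of λ = 4 is 6. From dim ker(T − (4)·I) = 3, there are exactly 3 Jordan blocks for λ = 4.
Step 2 — from the minimal polynomial, the factor (x − 4)^3 tells us the largest block for λ = 4 has size 3.
Step 3 — with total size 6, 3 blocks, and largest block 3, the block sizes (in nonincreasing order) are [3, 2, 1].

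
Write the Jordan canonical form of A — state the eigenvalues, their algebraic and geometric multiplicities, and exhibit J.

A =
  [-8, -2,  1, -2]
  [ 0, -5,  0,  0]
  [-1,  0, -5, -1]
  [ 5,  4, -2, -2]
J_3(-5) ⊕ J_1(-5)

The characteristic polynomial is
  det(x·I − A) = x^4 + 20*x^3 + 150*x^2 + 500*x + 625 = (x + 5)^4

Eigenvalues and multiplicities (the geometric multiplicity of λ is n − rank(A − λI), which equals the number of Jordan blocks for λ):
  λ = -5: algebraic multiplicity = 4, geometric multiplicity = 2

Determining the block sizes for each eigenvalue:
  λ = -5: with am = 4 and gm = 2, the partition is not yet determined (e.g. several partitions of 4 into 2 parts exist). Let N = A − (-5)·I. Computing rank(N^1) = 2, rank(N^2) = 1, rank(N^3) = 0; the number of blocks of size ≥ j is rank(N^{j−1}) − rank(N^j), giving [2, 1, 1]. So we have 1 block(s) of size 3, 1 block(s) of size 1 → block sizes [3, 1]

Assembling the blocks gives a Jordan form
J =
  [-5,  1,  0,  0]
  [ 0, -5,  1,  0]
  [ 0,  0, -5,  0]
  [ 0,  0,  0, -5]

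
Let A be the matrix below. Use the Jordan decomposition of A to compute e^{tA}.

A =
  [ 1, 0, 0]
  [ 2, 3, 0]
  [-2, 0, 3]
e^{tA} =
  [exp(t), 0, 0]
  [exp(3*t) - exp(t), exp(3*t), 0]
  [-exp(3*t) + exp(t), 0, exp(3*t)]

Strategy: write A = P · J · P⁻¹ where J is a Jordan canonical form, so e^{tA} = P · e^{tJ} · P⁻¹, and e^{tJ} can be computed block-by-block.

A has Jordan form
J =
  [1, 0, 0]
  [0, 3, 0]
  [0, 0, 3]
(up to reordering of blocks).

Per-block formulas:
  For a 1×1 block at λ = 3: exp(t · [3]) = [e^(3t)].
  For a 1×1 block at λ = 1: exp(t · [1]) = [e^(1t)].

After assembling e^{tJ} and conjugating by P, we get:

e^{tA} =
  [exp(t), 0, 0]
  [exp(3*t) - exp(t), exp(3*t), 0]
  [-exp(3*t) + exp(t), 0, exp(3*t)]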